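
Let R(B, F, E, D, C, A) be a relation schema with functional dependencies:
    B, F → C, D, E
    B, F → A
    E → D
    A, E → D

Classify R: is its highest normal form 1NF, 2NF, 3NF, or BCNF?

2NF

Candidate key: {B, F}. Prime attributes: {B, F}.
E → D breaks BCNF: {E}⁺ = {D, E}, so {E} is not a superkey.
E → D has non-prime {D} on the right and a non-superkey on the left, so 3NF fails.
No non-prime attribute depends on a proper subset of any candidate key, so 2NF holds.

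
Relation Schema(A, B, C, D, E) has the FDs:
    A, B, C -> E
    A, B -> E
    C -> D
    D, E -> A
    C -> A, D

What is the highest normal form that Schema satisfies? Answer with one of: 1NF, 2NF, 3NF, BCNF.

1NF

Candidate key: {B, C}. Prime attributes: {B, C}.
A, B -> E: {A, B}⁺ = {A, B, E}, which is not all of the attributes, so the left side is not a superkey — BCNF is violated.
A, B -> E determines the non-prime attribute {E} from a non-superkey — 3NF is violated.
Since {C} ⊂ {B, C} and {C}⁺ ⊇ {A, D} with {A, D} non-prime, there is a partial dependency; 2NF fails.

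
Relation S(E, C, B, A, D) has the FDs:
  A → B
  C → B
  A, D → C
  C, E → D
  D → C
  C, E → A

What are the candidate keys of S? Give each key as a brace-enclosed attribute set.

{E} never appears on the right of any FD, so every key must include it.
{C, E} is a candidate key since {C, E}⁺ = {A, B, C, D, E} covers every attribute.
{D, E} is a candidate key since {D, E}⁺ = {A, B, C, D, E} covers every attribute.
These are minimal and exhaustive — every other superkey contains one of them.

{C, E}, {D, E}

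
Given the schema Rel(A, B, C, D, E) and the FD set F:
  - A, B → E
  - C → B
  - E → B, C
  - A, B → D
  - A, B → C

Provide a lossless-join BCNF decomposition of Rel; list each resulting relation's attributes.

{A, D, E}; {B, C}; {C, E}

Candidate keys of the original relation: {A, B}, {A, C}, {A, E}.
In {A, B, C, D, E}, {C} is not a superkey ({C}⁺ restricted to this set is {B, C}), so split on C → B into {B, C} and {A, C, D, E}.
{B, C} has no BCNF violation.
In {A, C, D, E}, {E} is not a superkey ({E}⁺ restricted to this set is {C, E}), so split on E → C into {C, E} and {A, D, E}.
{C, E} has no BCNF violation.
{A, D, E} has no BCNF violation.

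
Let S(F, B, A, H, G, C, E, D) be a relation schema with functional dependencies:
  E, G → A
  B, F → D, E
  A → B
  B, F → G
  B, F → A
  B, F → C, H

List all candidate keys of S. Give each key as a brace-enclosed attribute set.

{A, F}, {B, F}, {E, F, G}

No FD produces {F}, so it must be in every candidate key.
{A, F}⁺ = {A, B, C, D, E, F, G, H}, which is every attribute, so {A, F} is a candidate key.
{B, F}⁺ = {A, B, C, D, E, F, G, H}, which is every attribute, so {B, F} is a candidate key.
{E, F, G}⁺ = {A, B, C, D, E, F, G, H}, which is every attribute, so {E, F, G} is a candidate key.
No proper subset of any of these is a key, and no other minimal superkey exists.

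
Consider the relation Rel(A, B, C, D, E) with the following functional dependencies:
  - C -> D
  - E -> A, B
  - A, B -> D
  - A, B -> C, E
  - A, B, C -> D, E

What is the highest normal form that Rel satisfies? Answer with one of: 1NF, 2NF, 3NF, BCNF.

2NF

Candidate keys: {A, B}, {E}. Prime attributes: {A, B, E}.
C -> D: {C}⁺ = {C, D}, which is not all of the attributes, so the left side is not a superkey — BCNF is violated.
C -> D has non-prime {D} on the right and a non-superkey on the left, so 3NF fails.
Checking every proper subset of each key, none determines a non-prime attribute — 2NF is satisfied.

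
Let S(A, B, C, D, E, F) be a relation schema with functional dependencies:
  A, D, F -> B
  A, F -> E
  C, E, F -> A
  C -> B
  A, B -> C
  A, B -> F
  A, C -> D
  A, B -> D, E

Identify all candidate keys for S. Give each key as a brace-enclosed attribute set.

Closure of {A, B} is {A, B, C, D, E, F}, the whole schema; {A, B} is a candidate key.
Closure of {A, C} is {A, B, C, D, E, F}, the whole schema; {A, C} is a candidate key.
Closure of {A, D, F} is {A, B, C, D, E, F}, the whole schema; {A, D, F} is a candidate key.
Closure of {C, E, F} is {A, B, C, D, E, F}, the whole schema; {C, E, F} is a candidate key.
No proper subset of any of these is a key, and no other minimal superkey exists.

{A, B}, {A, C}, {A, D, F}, {C, E, F}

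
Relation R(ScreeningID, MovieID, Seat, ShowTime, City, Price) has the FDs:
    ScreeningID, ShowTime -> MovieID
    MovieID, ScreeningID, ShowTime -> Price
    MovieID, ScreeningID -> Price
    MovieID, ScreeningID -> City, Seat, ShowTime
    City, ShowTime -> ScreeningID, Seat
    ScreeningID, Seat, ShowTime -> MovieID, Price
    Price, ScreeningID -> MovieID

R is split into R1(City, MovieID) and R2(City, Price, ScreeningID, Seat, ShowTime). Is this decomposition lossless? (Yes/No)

The shared attributes are {City} and {City}⁺ = {City}.
The closure covers neither R1 nor R2 entirely; the join is not lossless.

No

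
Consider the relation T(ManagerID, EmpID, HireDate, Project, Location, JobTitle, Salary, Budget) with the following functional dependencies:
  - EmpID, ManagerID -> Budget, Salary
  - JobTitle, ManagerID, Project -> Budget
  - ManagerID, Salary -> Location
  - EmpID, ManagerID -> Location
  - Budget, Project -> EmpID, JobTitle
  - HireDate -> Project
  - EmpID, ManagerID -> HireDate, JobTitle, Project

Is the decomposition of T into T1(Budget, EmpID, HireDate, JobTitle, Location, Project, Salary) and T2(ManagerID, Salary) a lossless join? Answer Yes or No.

The shared attributes are {Salary} and {Salary}⁺ = {Salary}.
Neither T1 nor T2 is contained in that closure, so the decomposition is lossy.

No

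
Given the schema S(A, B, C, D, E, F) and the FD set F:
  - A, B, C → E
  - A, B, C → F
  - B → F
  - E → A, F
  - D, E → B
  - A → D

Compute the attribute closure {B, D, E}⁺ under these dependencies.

Start with {B, D, E}.
B → F applies; add {F} → now {B, D, E, F}.
E → A, F applies; add {A} → now {A, B, D, E, F}.
No further FD applies.

{A, B, D, E, F}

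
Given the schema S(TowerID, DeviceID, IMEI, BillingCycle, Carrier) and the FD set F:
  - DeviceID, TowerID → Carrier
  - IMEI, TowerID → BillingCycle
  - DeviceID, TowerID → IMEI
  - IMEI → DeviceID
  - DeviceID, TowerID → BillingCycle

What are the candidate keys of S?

{DeviceID, TowerID}, {IMEI, TowerID}

No FD produces {TowerID}, so it must be in every candidate key.
{DeviceID, TowerID}⁺ = {BillingCycle, Carrier, DeviceID, IMEI, TowerID} — all of the relation — so {DeviceID, TowerID} is a candidate key.
{IMEI, TowerID}⁺ = {BillingCycle, Carrier, DeviceID, IMEI, TowerID} — all of the relation — so {IMEI, TowerID} is a candidate key.
These are minimal and exhaustive — every other superkey contains one of them.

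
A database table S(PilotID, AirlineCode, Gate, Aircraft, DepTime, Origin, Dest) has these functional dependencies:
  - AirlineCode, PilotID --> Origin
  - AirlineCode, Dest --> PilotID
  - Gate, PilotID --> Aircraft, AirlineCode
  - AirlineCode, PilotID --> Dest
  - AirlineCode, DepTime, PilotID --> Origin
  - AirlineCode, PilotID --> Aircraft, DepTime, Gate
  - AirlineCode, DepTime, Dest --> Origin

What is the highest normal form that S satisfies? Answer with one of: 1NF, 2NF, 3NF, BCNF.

Candidate keys: {AirlineCode, Dest}, {AirlineCode, PilotID}, {Gate, PilotID}. Prime attributes: {AirlineCode, Dest, Gate, PilotID}.
Every FD has a superkey on the left, so the relation is in BCNF.

BCNF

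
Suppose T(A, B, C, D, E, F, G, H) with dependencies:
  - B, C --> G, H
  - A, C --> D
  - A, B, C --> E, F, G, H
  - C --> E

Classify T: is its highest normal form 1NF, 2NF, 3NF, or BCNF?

Candidate key: {A, B, C}. Prime attributes: {A, B, C}.
For B, C --> G, H we have {B, C}⁺ = {B, C, E, G, H}; {B, C} is not a superkey, so BCNF fails.
B, C --> G, H has non-prime {G, H} on the right and a non-superkey on the left, so 3NF fails.
The proper key subset {C} of {A, B, C} determines non-prime {E}, so the relation is not even in 2NF.

1NF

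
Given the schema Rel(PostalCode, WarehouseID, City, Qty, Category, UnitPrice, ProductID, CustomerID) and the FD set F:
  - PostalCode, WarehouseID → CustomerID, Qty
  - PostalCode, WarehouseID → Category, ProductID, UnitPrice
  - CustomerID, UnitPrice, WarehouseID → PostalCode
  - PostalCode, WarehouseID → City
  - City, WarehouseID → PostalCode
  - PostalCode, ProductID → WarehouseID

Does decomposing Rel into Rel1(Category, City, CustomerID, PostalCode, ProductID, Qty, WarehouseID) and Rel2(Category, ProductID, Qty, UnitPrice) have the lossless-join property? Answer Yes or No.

No

Rel1 ∩ Rel2 = {Category, ProductID, Qty}; its closure under F is {Category, ProductID, Qty}.
The closure covers neither Rel1 nor Rel2 entirely; the join is not lossless.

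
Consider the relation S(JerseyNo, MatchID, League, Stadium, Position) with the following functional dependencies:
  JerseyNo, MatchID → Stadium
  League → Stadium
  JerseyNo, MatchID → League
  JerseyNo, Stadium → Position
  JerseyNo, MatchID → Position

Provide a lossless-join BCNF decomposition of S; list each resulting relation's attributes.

{JerseyNo, League, MatchID}; {JerseyNo, League, Position}; {League, Stadium}

Candidate key of the original relation: {JerseyNo, MatchID}.
{JerseyNo, League, MatchID, Position, Stadium}: {League} determines {League, Stadium} here but is not a superkey — split on League → Stadium, giving {League, Stadium} and {JerseyNo, League, MatchID, Position}.
{League, Stadium} is in BCNF.
{JerseyNo, League, MatchID, Position}: {JerseyNo, League} determines {JerseyNo, League, Position} here but is not a superkey — split on JerseyNo, League → Position, giving {JerseyNo, League, Position} and {JerseyNo, League, MatchID}.
{JerseyNo, League, Position} is in BCNF.
{JerseyNo, League, MatchID} is in BCNF.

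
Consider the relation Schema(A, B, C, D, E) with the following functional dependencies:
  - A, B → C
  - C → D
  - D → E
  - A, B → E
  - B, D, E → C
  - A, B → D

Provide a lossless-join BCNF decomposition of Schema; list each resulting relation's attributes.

{A, B, C}; {C, D}; {D, E}

Candidate key of the original relation: {A, B}.
{A, B, C, D, E}: {C} determines {C, D, E} here but is not a superkey — split on C → D, E, giving {C, D, E} and {A, B, C}.
{C, D, E}: {D} determines {D, E} here but is not a superkey — split on D → E, giving {D, E} and {C, D}.
{D, E}: every determinant is a superkey — BCNF.
{C, D}: every determinant is a superkey — BCNF.
{A, B, C}: every determinant is a superkey — BCNF.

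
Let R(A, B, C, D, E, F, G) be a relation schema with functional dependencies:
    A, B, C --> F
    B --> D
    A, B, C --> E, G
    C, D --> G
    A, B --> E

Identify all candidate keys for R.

{A, B, C} never appear on the right of any FD, so every key must include all of them.
{A, B, C}⁺ = {A, B, C, D, E, F, G}, which is every attribute, so {A, B, C} is a candidate key.
Every other attribute set either contains this one or has a smaller closure.

{A, B, C}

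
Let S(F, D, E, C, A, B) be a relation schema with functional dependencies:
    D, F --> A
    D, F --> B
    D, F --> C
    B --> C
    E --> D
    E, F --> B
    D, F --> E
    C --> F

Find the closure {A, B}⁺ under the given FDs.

{A, B, C, F}

Start with {A, B}.
B --> C applies; add {C} → now {A, B, C}.
C --> F applies; add {F} → now {A, B, C, F}.
No further FD applies.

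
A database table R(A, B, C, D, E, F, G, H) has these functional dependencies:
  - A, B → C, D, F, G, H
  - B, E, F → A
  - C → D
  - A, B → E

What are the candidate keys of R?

{A, B}, {B, E, F}

No FD produces {B}, so it must be in every candidate key.
{A, B} is a candidate key since {A, B}⁺ = {A, B, C, D, E, F, G, H} covers every attribute.
{B, E, F} is a candidate key since {B, E, F}⁺ = {A, B, C, D, E, F, G, H} covers every attribute.
These are minimal and exhaustive — every other superkey contains one of them.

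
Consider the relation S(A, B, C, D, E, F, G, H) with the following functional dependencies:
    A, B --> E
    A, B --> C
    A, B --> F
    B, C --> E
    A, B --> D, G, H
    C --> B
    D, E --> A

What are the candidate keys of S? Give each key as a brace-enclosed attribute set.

{A, B}⁺ = {A, B, C, D, E, F, G, H} — all of the relation — so {A, B} is a candidate key.
{A, C}⁺ = {A, B, C, D, E, F, G, H} — all of the relation — so {A, C} is a candidate key.
{C, D}⁺ = {A, B, C, D, E, F, G, H} — all of the relation — so {C, D} is a candidate key.
{B, D, E}⁺ = {A, B, C, D, E, F, G, H} — all of the relation — so {B, D, E} is a candidate key.
These are minimal and exhaustive — every other superkey contains one of them.

{A, B}, {A, C}, {B, D, E}, {C, D}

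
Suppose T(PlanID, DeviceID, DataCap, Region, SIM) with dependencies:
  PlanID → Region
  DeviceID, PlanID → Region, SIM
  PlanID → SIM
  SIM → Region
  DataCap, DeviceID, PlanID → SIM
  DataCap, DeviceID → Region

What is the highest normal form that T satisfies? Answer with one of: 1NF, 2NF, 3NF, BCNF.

1NF

Candidate key: {DataCap, DeviceID, PlanID}. Prime attributes: {DataCap, DeviceID, PlanID}.
PlanID → Region: {PlanID}⁺ = {PlanID, Region, SIM}, which is not all of the attributes, so the left side is not a superkey — BCNF is violated.
Because {Region} is non-prime and the left side of PlanID → Region is not a superkey, the relation is not in 3NF.
The proper key subset {PlanID} of {DataCap, DeviceID, PlanID} determines non-prime {Region, SIM}, so the relation is not even in 2NF.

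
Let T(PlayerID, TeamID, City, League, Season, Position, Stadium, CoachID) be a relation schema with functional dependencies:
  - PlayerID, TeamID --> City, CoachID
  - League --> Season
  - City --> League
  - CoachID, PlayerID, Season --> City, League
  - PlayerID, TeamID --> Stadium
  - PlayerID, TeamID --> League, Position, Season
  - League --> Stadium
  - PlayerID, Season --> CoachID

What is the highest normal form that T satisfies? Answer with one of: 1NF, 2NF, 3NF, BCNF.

Candidate key: {PlayerID, TeamID}. Prime attributes: {PlayerID, TeamID}.
League --> Season: {League}⁺ = {League, Season, Stadium}, which is not all of the attributes, so the left side is not a superkey — BCNF is violated.
Because {Season} is non-prime and the left side of League --> Season is not a superkey, the relation is not in 3NF.
Checking every proper subset of each key, none determines a non-prime attribute — 2NF is satisfied.

2NF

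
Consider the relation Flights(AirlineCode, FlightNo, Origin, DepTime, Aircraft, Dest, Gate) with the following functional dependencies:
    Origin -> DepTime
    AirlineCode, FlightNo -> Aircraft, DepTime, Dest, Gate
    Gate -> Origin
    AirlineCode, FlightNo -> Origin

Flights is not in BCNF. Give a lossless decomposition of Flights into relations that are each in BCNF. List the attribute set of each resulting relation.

{Aircraft, AirlineCode, Dest, FlightNo, Gate}; {DepTime, Origin}; {Gate, Origin}

Candidate key of the original relation: {AirlineCode, FlightNo}.
In {Aircraft, AirlineCode, DepTime, Dest, FlightNo, Gate, Origin}, {Origin} is not a superkey ({Origin}⁺ restricted to this set is {DepTime, Origin}), so split on Origin -> DepTime into {DepTime, Origin} and {Aircraft, AirlineCode, Dest, FlightNo, Gate, Origin}.
{DepTime, Origin} has no BCNF violation.
In {Aircraft, AirlineCode, Dest, FlightNo, Gate, Origin}, {Gate} is not a superkey ({Gate}⁺ restricted to this set is {Gate, Origin}), so split on Gate -> Origin into {Gate, Origin} and {Aircraft, AirlineCode, Dest, FlightNo, Gate}.
{Gate, Origin} has no BCNF violation.
{Aircraft, AirlineCode, Dest, FlightNo, Gate} has no BCNF violation.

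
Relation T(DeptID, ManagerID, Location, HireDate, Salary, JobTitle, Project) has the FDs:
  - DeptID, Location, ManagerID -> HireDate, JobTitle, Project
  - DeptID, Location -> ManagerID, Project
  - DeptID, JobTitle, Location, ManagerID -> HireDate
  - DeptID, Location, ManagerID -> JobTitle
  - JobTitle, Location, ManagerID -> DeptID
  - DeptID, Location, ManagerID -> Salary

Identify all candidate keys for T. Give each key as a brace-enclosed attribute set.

{DeptID, Location}, {JobTitle, Location, ManagerID}

Attributes never on any right-hand side: {Location} — every candidate key must contain it.
{DeptID, Location} is a candidate key since {DeptID, Location}⁺ = {DeptID, HireDate, JobTitle, Location, ManagerID, Project, Salary} covers every attribute.
{JobTitle, Location, ManagerID} is a candidate key since {JobTitle, Location, ManagerID}⁺ = {DeptID, HireDate, JobTitle, Location, ManagerID, Project, Salary} covers every attribute.
These are minimal and exhaustive — every other superkey contains one of them.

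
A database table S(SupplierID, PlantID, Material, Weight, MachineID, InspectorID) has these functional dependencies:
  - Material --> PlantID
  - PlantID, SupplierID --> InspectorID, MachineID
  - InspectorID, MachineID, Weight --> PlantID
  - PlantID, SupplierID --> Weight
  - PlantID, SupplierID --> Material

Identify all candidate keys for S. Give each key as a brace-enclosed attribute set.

No FD produces {SupplierID}, so it must be in every candidate key.
Closure of {Material, SupplierID} is {InspectorID, MachineID, Material, PlantID, SupplierID, Weight}, the whole schema; {Material, SupplierID} is a candidate key.
Closure of {PlantID, SupplierID} is {InspectorID, MachineID, Material, PlantID, SupplierID, Weight}, the whole schema; {PlantID, SupplierID} is a candidate key.
Closure of {InspectorID, MachineID, SupplierID, Weight} is {InspectorID, MachineID, Material, PlantID, SupplierID, Weight}, the whole schema; {InspectorID, MachineID, SupplierID, Weight} is a candidate key.
These are minimal and exhaustive — every other superkey contains one of them.

{InspectorID, MachineID, SupplierID, Weight}, {Material, SupplierID}, {PlantID, SupplierID}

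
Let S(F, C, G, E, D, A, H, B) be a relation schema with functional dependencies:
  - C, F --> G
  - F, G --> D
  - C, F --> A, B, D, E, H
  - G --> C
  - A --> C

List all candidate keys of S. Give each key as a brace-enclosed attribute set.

No FD produces {F}, so it must be in every candidate key.
Closure of {A, F} is {A, B, C, D, E, F, G, H}, the whole schema; {A, F} is a candidate key.
Closure of {C, F} is {A, B, C, D, E, F, G, H}, the whole schema; {C, F} is a candidate key.
Closure of {F, G} is {A, B, C, D, E, F, G, H}, the whole schema; {F, G} is a candidate key.
Any other superkey properly contains one of these, so there are no further candidate keys.

{A, F}, {C, F}, {F, G}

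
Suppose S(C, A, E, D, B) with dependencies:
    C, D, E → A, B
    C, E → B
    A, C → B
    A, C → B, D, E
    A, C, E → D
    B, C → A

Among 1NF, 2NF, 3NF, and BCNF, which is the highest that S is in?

Candidate keys: {A, C}, {B, C}, {C, E}. Prime attributes: {A, B, C, E}.
The left-hand side of every FD is a superkey, so BCNF is satisfied.

BCNF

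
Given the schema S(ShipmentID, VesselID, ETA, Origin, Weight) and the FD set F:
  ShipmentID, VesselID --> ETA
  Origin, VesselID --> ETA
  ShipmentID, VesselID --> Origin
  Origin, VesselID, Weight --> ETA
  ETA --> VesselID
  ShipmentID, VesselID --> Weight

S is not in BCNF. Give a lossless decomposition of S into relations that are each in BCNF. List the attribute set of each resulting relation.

Candidate keys of the original relation: {ETA, ShipmentID}, {ShipmentID, VesselID}.
{ETA, Origin, ShipmentID, VesselID, Weight}: {Origin, VesselID} determines {ETA, Origin, VesselID} here but is not a superkey — split on Origin, VesselID --> ETA, giving {ETA, Origin, VesselID} and {Origin, ShipmentID, VesselID, Weight}.
{ETA, Origin, VesselID}: {ETA} determines {ETA, VesselID} here but is not a superkey — split on ETA --> VesselID, giving {ETA, VesselID} and {ETA, Origin}.
{ETA, VesselID}: every determinant is a superkey — BCNF.
{ETA, Origin}: every determinant is a superkey — BCNF.
{Origin, ShipmentID, VesselID, Weight}: every determinant is a superkey — BCNF.

{ETA, Origin}; {ETA, VesselID}; {Origin, ShipmentID, VesselID, Weight}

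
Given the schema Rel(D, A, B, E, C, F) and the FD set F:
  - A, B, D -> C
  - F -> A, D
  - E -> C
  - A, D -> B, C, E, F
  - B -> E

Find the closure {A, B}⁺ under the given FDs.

Start with {A, B}.
B -> E applies; add {E} → now {A, B, E}.
E -> C applies; add {C} → now {A, B, C, E}.
No further FD applies.

{A, B, C, E}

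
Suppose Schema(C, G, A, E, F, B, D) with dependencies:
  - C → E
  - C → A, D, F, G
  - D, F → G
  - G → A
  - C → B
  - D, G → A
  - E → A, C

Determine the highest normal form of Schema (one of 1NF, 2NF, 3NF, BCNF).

Candidate keys: {C}, {E}. Prime attributes: {C, E}.
For D, F → G we have {D, F}⁺ = {A, D, F, G}; {D, F} is not a superkey, so BCNF fails.
Because {G} is non-prime and the left side of D, F → G is not a superkey, the relation is not in 3NF.
All keys have size 1, which rules out partial dependencies — 2NF is satisfied.

2NF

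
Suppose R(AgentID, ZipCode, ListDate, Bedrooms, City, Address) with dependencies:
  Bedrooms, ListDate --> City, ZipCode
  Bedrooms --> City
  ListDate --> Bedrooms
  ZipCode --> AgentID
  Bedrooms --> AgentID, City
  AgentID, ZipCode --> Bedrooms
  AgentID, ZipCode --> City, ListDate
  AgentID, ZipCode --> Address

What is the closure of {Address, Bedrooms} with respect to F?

Start with {Address, Bedrooms}.
Bedrooms --> City applies; add {City} → now {Address, Bedrooms, City}.
Bedrooms --> AgentID, City applies; add {AgentID} → now {Address, AgentID, Bedrooms, City}.
No further FD applies.

{Address, AgentID, Bedrooms, City}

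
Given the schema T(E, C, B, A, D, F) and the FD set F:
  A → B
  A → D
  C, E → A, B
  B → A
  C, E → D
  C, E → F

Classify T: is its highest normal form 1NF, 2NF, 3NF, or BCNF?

2NF

Candidate key: {C, E}. Prime attributes: {C, E}.
A → B: {A}⁺ = {A, B, D}, which is not all of the attributes, so the left side is not a superkey — BCNF is violated.
A → B determines the non-prime attribute {B} from a non-superkey — 3NF is violated.
No non-prime attribute depends on a proper subset of any candidate key, so 2NF holds.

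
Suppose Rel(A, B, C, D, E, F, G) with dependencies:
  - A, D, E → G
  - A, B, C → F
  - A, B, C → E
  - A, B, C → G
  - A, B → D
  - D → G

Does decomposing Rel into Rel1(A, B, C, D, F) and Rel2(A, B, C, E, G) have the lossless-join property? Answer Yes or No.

Rel1 ∩ Rel2 = {A, B, C}; its closure under F is {A, B, C, D, E, F, G}.
Rel1 is contained in that closure, so Rel1 ∩ Rel2 → Rel1 holds and the join is lossless.

Yes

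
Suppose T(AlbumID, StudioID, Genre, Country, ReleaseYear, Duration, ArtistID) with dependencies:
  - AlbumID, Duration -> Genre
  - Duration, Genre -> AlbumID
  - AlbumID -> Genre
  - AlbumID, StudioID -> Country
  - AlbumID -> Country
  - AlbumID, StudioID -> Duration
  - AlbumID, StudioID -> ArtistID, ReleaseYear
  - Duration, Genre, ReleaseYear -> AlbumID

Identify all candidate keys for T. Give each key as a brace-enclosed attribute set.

No FD produces {StudioID}, so it must be in every candidate key.
Closure of {AlbumID, StudioID} is {AlbumID, ArtistID, Country, Duration, Genre, ReleaseYear, StudioID}, the whole schema; {AlbumID, StudioID} is a candidate key.
Closure of {Duration, Genre, StudioID} is {AlbumID, ArtistID, Country, Duration, Genre, ReleaseYear, StudioID}, the whole schema; {Duration, Genre, StudioID} is a candidate key.
No proper subset of any of these is a key, and no other minimal superkey exists.

{AlbumID, StudioID}, {Duration, Genre, StudioID}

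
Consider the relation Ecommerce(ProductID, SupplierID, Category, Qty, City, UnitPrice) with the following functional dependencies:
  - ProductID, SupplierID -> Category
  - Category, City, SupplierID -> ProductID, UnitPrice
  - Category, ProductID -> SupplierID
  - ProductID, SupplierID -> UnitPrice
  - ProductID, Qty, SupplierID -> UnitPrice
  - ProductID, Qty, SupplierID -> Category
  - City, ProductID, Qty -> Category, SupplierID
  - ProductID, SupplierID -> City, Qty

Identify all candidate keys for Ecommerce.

Closure of {Category, ProductID} is {Category, City, ProductID, Qty, SupplierID, UnitPrice}, the whole schema; {Category, ProductID} is a candidate key.
Closure of {ProductID, SupplierID} is {Category, City, ProductID, Qty, SupplierID, UnitPrice}, the whole schema; {ProductID, SupplierID} is a candidate key.
Closure of {Category, City, SupplierID} is {Category, City, ProductID, Qty, SupplierID, UnitPrice}, the whole schema; {Category, City, SupplierID} is a candidate key.
Closure of {City, ProductID, Qty} is {Category, City, ProductID, Qty, SupplierID, UnitPrice}, the whole schema; {City, ProductID, Qty} is a candidate key.
These are minimal and exhaustive — every other superkey contains one of them.

{Category, City, SupplierID}, {Category, ProductID}, {City, ProductID, Qty}, {ProductID, SupplierID}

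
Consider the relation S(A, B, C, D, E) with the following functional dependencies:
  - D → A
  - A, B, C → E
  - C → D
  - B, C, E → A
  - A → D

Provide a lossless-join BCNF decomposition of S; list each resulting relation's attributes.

{A, D}; {B, C, E}; {C, D}

Candidate key of the original relation: {B, C}.
{A, B, C, D, E}: {D} determines {A, D} here but is not a superkey — split on D → A, giving {A, D} and {B, C, D, E}.
{A, D}: every determinant is a superkey — BCNF.
{B, C, D, E}: {C} determines {C, D} here but is not a superkey — split on C → D, giving {C, D} and {B, C, E}.
{C, D}: every determinant is a superkey — BCNF.
{B, C, E}: every determinant is a superkey — BCNF.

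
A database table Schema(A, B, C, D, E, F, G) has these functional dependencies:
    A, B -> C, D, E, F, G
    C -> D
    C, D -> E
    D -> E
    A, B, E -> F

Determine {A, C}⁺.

{A, C, D, E}

Start with {A, C}.
C -> D applies; add {D} → now {A, C, D}.
C, D -> E applies; add {E} → now {A, C, D, E}.
No further FD applies.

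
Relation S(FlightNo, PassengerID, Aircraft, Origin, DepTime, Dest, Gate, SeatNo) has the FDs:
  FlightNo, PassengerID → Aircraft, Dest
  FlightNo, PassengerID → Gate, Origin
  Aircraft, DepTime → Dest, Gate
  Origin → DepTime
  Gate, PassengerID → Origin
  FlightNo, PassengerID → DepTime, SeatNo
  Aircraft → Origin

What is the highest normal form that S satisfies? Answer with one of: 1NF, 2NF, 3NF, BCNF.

2NF

Candidate key: {FlightNo, PassengerID}. Prime attributes: {FlightNo, PassengerID}.
For Aircraft, DepTime → Dest, Gate we have {Aircraft, DepTime}⁺ = {Aircraft, DepTime, Dest, Gate, Origin}; {Aircraft, DepTime} is not a superkey, so BCNF fails.
Aircraft, DepTime → Dest, Gate determines the non-prime attributes {Dest, Gate} from a non-superkey — 3NF is violated.
Checking every proper subset of each key, none determines a non-prime attribute — 2NF is satisfied.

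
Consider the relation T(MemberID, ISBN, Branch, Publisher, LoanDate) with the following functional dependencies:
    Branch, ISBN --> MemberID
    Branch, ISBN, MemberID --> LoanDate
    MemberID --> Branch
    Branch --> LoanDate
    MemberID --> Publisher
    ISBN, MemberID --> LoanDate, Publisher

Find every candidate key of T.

{ISBN} never appears on the right of any FD, so every key must include it.
{Branch, ISBN}⁺ = {Branch, ISBN, LoanDate, MemberID, Publisher}, which is every attribute, so {Branch, ISBN} is a candidate key.
{ISBN, MemberID}⁺ = {Branch, ISBN, LoanDate, MemberID, Publisher}, which is every attribute, so {ISBN, MemberID} is a candidate key.
These are minimal and exhaustive — every other superkey contains one of them.

{Branch, ISBN}, {ISBN, MemberID}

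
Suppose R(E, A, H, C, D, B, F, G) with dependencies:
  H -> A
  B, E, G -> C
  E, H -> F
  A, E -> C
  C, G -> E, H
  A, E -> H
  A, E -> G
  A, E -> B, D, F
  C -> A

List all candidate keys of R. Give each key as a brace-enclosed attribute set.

{A, E}, {B, E, G}, {C, E}, {C, G}, {E, H}

{A, E}⁺ = {A, B, C, D, E, F, G, H}, which is every attribute, so {A, E} is a candidate key.
{C, E}⁺ = {A, B, C, D, E, F, G, H}, which is every attribute, so {C, E} is a candidate key.
{C, G}⁺ = {A, B, C, D, E, F, G, H}, which is every attribute, so {C, G} is a candidate key.
{E, H}⁺ = {A, B, C, D, E, F, G, H}, which is every attribute, so {E, H} is a candidate key.
{B, E, G}⁺ = {A, B, C, D, E, F, G, H}, which is every attribute, so {B, E, G} is a candidate key.
No proper subset of any of these is a key, and no other minimal superkey exists.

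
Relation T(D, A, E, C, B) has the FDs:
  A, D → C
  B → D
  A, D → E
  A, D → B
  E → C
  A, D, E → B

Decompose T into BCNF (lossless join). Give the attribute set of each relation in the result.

{A, B, E}; {B, D}; {C, E}

Candidate keys of the original relation: {A, B}, {A, D}.
{A, B, C, D, E}: {B} determines {B, D} here but is not a superkey — split on B → D, giving {B, D} and {A, B, C, E}.
{B, D} is in BCNF.
{A, B, C, E}: {E} determines {C, E} here but is not a superkey — split on E → C, giving {C, E} and {A, B, E}.
{C, E} is in BCNF.
{A, B, E} is in BCNF.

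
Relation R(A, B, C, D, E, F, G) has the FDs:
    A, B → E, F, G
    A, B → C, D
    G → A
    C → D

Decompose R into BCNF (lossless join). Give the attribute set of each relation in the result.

Candidate keys of the original relation: {A, B}, {B, G}.
{A, B, C, D, E, F, G}: {G} determines {A, G} here but is not a superkey — split on G → A, giving {A, G} and {B, C, D, E, F, G}.
{A, G} has no BCNF violation.
{B, C, D, E, F, G}: {C} determines {C, D} here but is not a superkey — split on C → D, giving {C, D} and {B, C, E, F, G}.
{C, D} has no BCNF violation.
{B, C, E, F, G} has no BCNF violation.

{A, G}; {B, C, E, F, G}; {C, D}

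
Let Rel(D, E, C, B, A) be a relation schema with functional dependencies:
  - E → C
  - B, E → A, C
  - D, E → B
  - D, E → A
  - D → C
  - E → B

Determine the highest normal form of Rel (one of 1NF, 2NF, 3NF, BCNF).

1NF

Candidate key: {D, E}. Prime attributes: {D, E}.
For E → C we have {E}⁺ = {A, B, C, E}; {E} is not a superkey, so BCNF fails.
Because {C} is non-prime and the left side of E → C is not a superkey, the relation is not in 3NF.
The proper key subset {D} of {D, E} determines non-prime {C}, so the relation is not even in 2NF.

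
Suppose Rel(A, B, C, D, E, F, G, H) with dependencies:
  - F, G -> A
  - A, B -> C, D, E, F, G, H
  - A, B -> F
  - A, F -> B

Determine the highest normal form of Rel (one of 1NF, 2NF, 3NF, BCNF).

BCNF

Candidate keys: {A, B}, {A, F}, {F, G}. Prime attributes: {A, B, F, G}.
Every FD has a superkey on the left, so the relation is in BCNF.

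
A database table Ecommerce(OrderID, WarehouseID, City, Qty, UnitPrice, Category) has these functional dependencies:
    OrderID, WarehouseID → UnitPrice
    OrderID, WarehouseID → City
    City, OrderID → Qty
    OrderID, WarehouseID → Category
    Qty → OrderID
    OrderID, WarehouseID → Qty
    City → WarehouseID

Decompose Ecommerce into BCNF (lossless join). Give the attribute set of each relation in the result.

Candidate keys of the original relation: {City, OrderID}, {City, Qty}, {OrderID, WarehouseID}, {Qty, WarehouseID}.
Within {Category, City, OrderID, Qty, UnitPrice, WarehouseID}: {Qty}⁺ ∩ {Category, City, OrderID, Qty, UnitPrice, WarehouseID} = {OrderID, Qty}, not the whole set, so Qty → OrderID violates BCNF; decompose into {OrderID, Qty} and {Category, City, Qty, UnitPrice, WarehouseID}.
{OrderID, Qty} is in BCNF.
Within {Category, City, Qty, UnitPrice, WarehouseID}: {City}⁺ ∩ {Category, City, Qty, UnitPrice, WarehouseID} = {City, WarehouseID}, not the whole set, so City → WarehouseID violates BCNF; decompose into {City, WarehouseID} and {Category, City, Qty, UnitPrice}.
{City, WarehouseID} is in BCNF.
{Category, City, Qty, UnitPrice} is in BCNF.

{Category, City, Qty, UnitPrice}; {City, WarehouseID}; {OrderID, Qty}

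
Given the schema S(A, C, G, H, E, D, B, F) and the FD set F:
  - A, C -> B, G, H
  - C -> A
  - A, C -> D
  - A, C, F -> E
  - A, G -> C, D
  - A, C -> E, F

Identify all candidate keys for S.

{C} is a candidate key since {C}⁺ = {A, B, C, D, E, F, G, H} covers every attribute.
{A, G} is a candidate key since {A, G}⁺ = {A, B, C, D, E, F, G, H} covers every attribute.
No proper subset of any of these is a key, and no other minimal superkey exists.

{A, G}, {C}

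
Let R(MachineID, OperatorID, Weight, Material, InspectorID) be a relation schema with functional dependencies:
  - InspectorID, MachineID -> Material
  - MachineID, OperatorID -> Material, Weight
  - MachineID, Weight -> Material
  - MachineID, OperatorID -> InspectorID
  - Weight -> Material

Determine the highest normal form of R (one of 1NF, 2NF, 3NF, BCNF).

2NF

Candidate key: {MachineID, OperatorID}. Prime attributes: {MachineID, OperatorID}.
InspectorID, MachineID -> Material: {InspectorID, MachineID}⁺ = {InspectorID, MachineID, Material}, which is not all of the attributes, so the left side is not a superkey — BCNF is violated.
InspectorID, MachineID -> Material determines the non-prime attribute {Material} from a non-superkey — 3NF is violated.
No proper subset of a key has a non-prime attribute in its closure, so there is no partial dependency; 2NF holds.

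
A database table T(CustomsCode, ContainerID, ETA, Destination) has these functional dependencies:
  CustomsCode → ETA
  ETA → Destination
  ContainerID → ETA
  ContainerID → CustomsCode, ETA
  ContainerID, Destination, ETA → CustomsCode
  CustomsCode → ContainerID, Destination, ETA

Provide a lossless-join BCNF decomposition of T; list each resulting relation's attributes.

{ContainerID, CustomsCode, ETA}; {Destination, ETA}

Candidate keys of the original relation: {ContainerID}, {CustomsCode}.
{ContainerID, CustomsCode, Destination, ETA}: {ETA} determines {Destination, ETA} here but is not a superkey — split on ETA → Destination, giving {Destination, ETA} and {ContainerID, CustomsCode, ETA}.
{Destination, ETA} has no BCNF violation.
{ContainerID, CustomsCode, ETA} has no BCNF violation.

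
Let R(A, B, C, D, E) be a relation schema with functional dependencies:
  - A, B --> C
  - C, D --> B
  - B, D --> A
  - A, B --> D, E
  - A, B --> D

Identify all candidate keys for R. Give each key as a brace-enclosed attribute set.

{A, B}, {B, D}, {C, D}

{A, B}⁺ = {A, B, C, D, E}, which is every attribute, so {A, B} is a candidate key.
{B, D}⁺ = {A, B, C, D, E}, which is every attribute, so {B, D} is a candidate key.
{C, D}⁺ = {A, B, C, D, E}, which is every attribute, so {C, D} is a candidate key.
Any other superkey properly contains one of these, so there are no further candidate keys.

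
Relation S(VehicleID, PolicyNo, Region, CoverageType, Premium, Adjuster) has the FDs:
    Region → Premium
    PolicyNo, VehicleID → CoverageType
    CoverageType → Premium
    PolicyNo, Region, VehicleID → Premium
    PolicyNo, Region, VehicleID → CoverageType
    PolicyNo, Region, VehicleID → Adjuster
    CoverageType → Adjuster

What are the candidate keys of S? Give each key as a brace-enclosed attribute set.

{PolicyNo, Region, VehicleID}

{PolicyNo, Region, VehicleID} never appear on the right of any FD, so every key must include all of them.
Closure of {PolicyNo, Region, VehicleID} is {Adjuster, CoverageType, PolicyNo, Premium, Region, VehicleID}, the whole schema; {PolicyNo, Region, VehicleID} is a candidate key.
No smaller or unrelated set reaches every attribute, so there are no other keys.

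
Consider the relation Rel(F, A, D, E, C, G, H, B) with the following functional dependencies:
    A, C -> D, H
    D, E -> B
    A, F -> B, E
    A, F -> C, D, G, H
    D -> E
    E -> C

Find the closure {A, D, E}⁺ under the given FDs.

{A, B, C, D, E, H}

Start with {A, D, E}.
D, E -> B applies; add {B} → now {A, B, D, E}.
E -> C applies; add {C} → now {A, B, C, D, E}.
A, C -> D, H applies; add {H} → now {A, B, C, D, E, H}.
No further FD applies.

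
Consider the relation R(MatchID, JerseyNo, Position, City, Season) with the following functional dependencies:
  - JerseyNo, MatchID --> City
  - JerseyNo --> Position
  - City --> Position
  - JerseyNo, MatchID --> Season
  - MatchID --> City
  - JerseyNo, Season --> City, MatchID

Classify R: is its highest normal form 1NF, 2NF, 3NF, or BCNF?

1NF

Candidate keys: {JerseyNo, MatchID}, {JerseyNo, Season}. Prime attributes: {JerseyNo, MatchID, Season}.
JerseyNo --> Position: {JerseyNo}⁺ = {JerseyNo, Position}, which is not all of the attributes, so the left side is not a superkey — BCNF is violated.
JerseyNo --> Position determines the non-prime attribute {Position} from a non-superkey — 3NF is violated.
Since {JerseyNo} ⊂ {JerseyNo, MatchID} and {JerseyNo}⁺ ⊇ {Position} with {Position} non-prime, there is a partial dependency; 2NF fails.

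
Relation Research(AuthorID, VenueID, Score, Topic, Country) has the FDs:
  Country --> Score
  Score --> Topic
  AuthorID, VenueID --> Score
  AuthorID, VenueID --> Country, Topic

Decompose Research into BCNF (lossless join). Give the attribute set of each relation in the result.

Candidate key of the original relation: {AuthorID, VenueID}.
{AuthorID, Country, Score, Topic, VenueID}: {Country} determines {Country, Score, Topic} here but is not a superkey — split on Country --> Score, Topic, giving {Country, Score, Topic} and {AuthorID, Country, VenueID}.
{Country, Score, Topic}: {Score} determines {Score, Topic} here but is not a superkey — split on Score --> Topic, giving {Score, Topic} and {Country, Score}.
{Score, Topic} is in BCNF.
{Country, Score} is in BCNF.
{AuthorID, Country, VenueID} is in BCNF.

{AuthorID, Country, VenueID}; {Country, Score}; {Score, Topic}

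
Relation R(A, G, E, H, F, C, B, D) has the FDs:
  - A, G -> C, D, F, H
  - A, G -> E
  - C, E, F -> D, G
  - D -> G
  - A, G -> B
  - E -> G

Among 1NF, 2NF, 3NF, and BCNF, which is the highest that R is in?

3NF

Candidate keys: {A, D}, {A, E}, {A, G}. Prime attributes: {A, D, E, G}.
For C, E, F -> D, G we have {C, E, F}⁺ = {C, D, E, F, G}; {C, E, F} is not a superkey, so BCNF fails.
But every attribute on its right side ({D, G}) is prime, and the same holds for every other non-superkey FD, so 3NF still holds.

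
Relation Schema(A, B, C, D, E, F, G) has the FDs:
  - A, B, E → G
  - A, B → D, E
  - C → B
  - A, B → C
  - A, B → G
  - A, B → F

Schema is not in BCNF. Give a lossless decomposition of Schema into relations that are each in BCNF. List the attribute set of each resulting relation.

{A, C, D, E, F, G}; {B, C}

Candidate keys of the original relation: {A, B}, {A, C}.
Within {A, B, C, D, E, F, G}: {C}⁺ ∩ {A, B, C, D, E, F, G} = {B, C}, not the whole set, so C → B violates BCNF; decompose into {B, C} and {A, C, D, E, F, G}.
{B, C}: every determinant is a superkey — BCNF.
{A, C, D, E, F, G}: every determinant is a superkey — BCNF.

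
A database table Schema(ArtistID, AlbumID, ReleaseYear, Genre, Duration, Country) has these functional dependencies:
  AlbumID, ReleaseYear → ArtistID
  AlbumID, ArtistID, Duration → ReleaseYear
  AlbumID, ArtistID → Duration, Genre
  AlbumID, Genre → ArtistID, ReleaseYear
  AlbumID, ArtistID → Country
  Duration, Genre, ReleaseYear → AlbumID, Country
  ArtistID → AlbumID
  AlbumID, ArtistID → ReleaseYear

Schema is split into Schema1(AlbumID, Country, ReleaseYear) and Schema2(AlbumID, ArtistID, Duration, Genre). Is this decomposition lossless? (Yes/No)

The shared attributes are {AlbumID} and {AlbumID}⁺ = {AlbumID}.
Neither Schema1 nor Schema2 is contained in that closure, so the decomposition is lossy.

No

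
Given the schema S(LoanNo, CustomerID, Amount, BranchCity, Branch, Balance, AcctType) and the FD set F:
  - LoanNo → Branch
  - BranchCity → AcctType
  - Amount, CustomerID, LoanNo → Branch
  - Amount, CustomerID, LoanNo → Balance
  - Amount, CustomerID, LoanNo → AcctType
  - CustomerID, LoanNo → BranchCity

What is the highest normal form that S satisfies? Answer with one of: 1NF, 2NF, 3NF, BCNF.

1NF

Candidate key: {Amount, CustomerID, LoanNo}. Prime attributes: {Amount, CustomerID, LoanNo}.
For LoanNo → Branch we have {LoanNo}⁺ = {Branch, LoanNo}; {LoanNo} is not a superkey, so BCNF fails.
LoanNo → Branch has non-prime {Branch} on the right and a non-superkey on the left, so 3NF fails.
The proper key subset {LoanNo} of {Amount, CustomerID, LoanNo} determines non-prime {Branch}, so the relation is not even in 2NF.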